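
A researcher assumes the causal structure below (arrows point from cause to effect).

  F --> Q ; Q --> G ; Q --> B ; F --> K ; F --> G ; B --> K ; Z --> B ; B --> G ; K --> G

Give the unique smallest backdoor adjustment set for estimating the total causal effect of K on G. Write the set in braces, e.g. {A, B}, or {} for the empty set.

Variables eligible for adjustment (non-descendants of K, excluding K and G): {B, F, Q, Z}.
Backdoor paths from K to G:
  P1: K <- F -> Q -> B -> G
  P2: K <- F -> Q -> G
  P3: K <- F -> G
  P4: K <- B <- Q <- F -> G
  P5: K <- B <- Q -> G
  P6: K <- B -> G
The empty set is not sufficient: P1 (K <- F -> Q -> B -> G) has no collider blocking it and no conditioned non-collider, so it is open.
Try {B, F}:
  P1: blocked at fork node F ∈ conditioning set.
  P2: blocked at fork node F ∈ conditioning set.
  P3: blocked at fork node F ∈ conditioning set.
  P4: blocked at chain node B ∈ conditioning set.
  P5: blocked at chain node B ∈ conditioning set.
  P6: blocked at fork node B ∈ conditioning set.
{B, F} contains no descendant of K and blocks every backdoor path.
Every element of {B, F} is needed (dropping B leaves P5 open; dropping F leaves P2 open), so no proper subset is valid.
Among all size-2 subsets of the eligible variables, only {B, F} blocks every backdoor path, so it is the unique smallest valid adjustment set.

{B, F}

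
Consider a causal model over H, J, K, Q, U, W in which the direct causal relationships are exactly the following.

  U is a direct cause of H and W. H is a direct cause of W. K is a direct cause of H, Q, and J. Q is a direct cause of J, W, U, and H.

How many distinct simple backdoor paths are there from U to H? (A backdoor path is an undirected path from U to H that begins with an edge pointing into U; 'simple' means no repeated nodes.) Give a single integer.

4

A backdoor path from U to H is any simple undirected path whose first edge points into U (i.e. leaves U via a parent).
Parents of U: {Q}.
Enumerating:
  P1: U <- Q <- K -> H
  P2: U <- Q -> H
  P3: U <- Q -> J <- K -> H
  P4: U <- Q -> W <- H
That exhausts the simple backdoor paths. Count: 4.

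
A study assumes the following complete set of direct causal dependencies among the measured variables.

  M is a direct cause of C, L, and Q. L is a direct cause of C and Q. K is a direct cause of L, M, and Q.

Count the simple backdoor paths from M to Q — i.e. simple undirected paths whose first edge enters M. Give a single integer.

A backdoor path from M to Q is any simple undirected path whose first edge points into M (i.e. leaves M via a parent).
Parents of M: {K}.
Enumerating:
  P1: M <- K -> L -> Q
  P2: M <- K -> Q
That exhausts the simple backdoor paths. Count: 2.

2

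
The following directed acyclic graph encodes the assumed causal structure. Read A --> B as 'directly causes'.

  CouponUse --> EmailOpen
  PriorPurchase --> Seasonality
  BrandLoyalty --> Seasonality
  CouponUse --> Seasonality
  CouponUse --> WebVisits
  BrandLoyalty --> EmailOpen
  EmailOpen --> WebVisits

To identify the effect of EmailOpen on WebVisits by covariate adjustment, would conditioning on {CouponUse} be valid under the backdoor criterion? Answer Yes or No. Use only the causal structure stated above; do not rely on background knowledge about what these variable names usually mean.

Yes

Backdoor paths from EmailOpen to WebVisits (paths whose first edge points into EmailOpen):
  P1: EmailOpen <- BrandLoyalty -> Seasonality <- CouponUse -> WebVisits
  P2: EmailOpen <- CouponUse -> WebVisits
Condition 1 (no descendant of EmailOpen in the set): holds — descendants of EmailOpen are {WebVisits}; none are in {CouponUse}.
Condition 2 (every backdoor path blocked by {CouponUse}):
  P1: blocked at collider Seasonality (neither it nor any descendant is in the conditioning set).
  P2: blocked at fork node CouponUse ∈ conditioning set.
{CouponUse} satisfies the backdoor criterion.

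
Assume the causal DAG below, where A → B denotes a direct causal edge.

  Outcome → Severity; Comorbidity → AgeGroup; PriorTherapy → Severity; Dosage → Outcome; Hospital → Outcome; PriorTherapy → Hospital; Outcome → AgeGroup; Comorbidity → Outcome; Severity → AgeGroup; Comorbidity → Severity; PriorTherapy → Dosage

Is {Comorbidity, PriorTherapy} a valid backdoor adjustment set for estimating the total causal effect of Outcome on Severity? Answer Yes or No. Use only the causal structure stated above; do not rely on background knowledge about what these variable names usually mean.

Yes

Backdoor paths from Outcome to Severity (paths whose first edge points into Outcome):
  P1: Outcome <- Comorbidity -> Severity
  P2: Outcome <- Comorbidity -> AgeGroup <- Severity
  P3: Outcome <- Dosage <- PriorTherapy -> Severity
  P4: Outcome <- Hospital <- PriorTherapy -> Severity
Condition 1 (no descendant of Outcome in the set): holds — descendants of Outcome are {AgeGroup, Severity}; none are in {Comorbidity, PriorTherapy}.
Condition 2 (every backdoor path blocked by {Comorbidity, PriorTherapy}):
  P1: blocked at fork node Comorbidity ∈ conditioning set.
  P2: blocked at fork node Comorbidity ∈ conditioning set.
  P3: blocked at fork node PriorTherapy ∈ conditioning set.
  P4: blocked at fork node PriorTherapy ∈ conditioning set.
{Comorbidity, PriorTherapy} satisfies the backdoor criterion.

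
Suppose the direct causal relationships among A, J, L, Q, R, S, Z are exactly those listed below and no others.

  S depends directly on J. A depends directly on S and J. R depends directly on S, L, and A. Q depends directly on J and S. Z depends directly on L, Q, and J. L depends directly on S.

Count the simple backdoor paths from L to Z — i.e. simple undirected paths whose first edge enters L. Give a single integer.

8

A backdoor path from L to Z is any simple undirected path whose first edge points into L (i.e. leaves L via a parent).
Parents of L: {S}.
Enumerating:
  P1: L <- S <- J -> Q -> Z
  P2: L <- S <- J -> Z
  P3: L <- S -> Q <- J -> Z
  P4: L <- S -> Q -> Z
  P5: L <- S -> A <- J -> Q -> Z
  P6: L <- S -> A <- J -> Z
  P7: L <- S -> R <- A <- J -> Q -> Z
  P8: L <- S -> R <- A <- J -> Z
That exhausts the simple backdoor paths. Count: 8.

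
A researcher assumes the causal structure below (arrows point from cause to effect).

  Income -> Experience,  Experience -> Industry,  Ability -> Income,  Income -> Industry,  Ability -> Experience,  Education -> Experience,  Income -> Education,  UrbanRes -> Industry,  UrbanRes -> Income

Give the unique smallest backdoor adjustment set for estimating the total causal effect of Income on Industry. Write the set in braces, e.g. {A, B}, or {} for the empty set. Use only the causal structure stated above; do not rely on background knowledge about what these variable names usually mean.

Variables eligible for adjustment (non-descendants of Income, excluding Income and Industry): {Ability, UrbanRes}.
Backdoor paths from Income to Industry:
  P1: Income <- Ability -> Experience -> Industry
  P2: Income <- UrbanRes -> Industry
The empty set is not sufficient: P1 (Income <- Ability -> Experience -> Industry) has no collider blocking it and no conditioned non-collider, so it is open.
Try {Ability, UrbanRes}:
  P1: blocked at fork node Ability ∈ conditioning set.
  P2: blocked at fork node UrbanRes ∈ conditioning set.
{Ability, UrbanRes} contains no descendant of Income and blocks every backdoor path.
Every element of {Ability, UrbanRes} is needed (dropping Ability leaves P1 open; dropping UrbanRes leaves P2 open), so no proper subset is valid.
Among all size-2 subsets of the eligible variables, only {Ability, UrbanRes} blocks every backdoor path, so it is the unique smallest valid adjustment set.

{Ability, UrbanRes}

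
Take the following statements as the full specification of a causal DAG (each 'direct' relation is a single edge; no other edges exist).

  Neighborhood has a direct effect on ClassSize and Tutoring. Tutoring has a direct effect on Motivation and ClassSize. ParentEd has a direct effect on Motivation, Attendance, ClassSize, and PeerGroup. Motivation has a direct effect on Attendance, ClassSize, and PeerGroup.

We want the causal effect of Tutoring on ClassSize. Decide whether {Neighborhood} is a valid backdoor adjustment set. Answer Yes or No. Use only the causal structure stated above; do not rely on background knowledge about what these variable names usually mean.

Backdoor paths from Tutoring to ClassSize (paths whose first edge points into Tutoring):
  P1: Tutoring <- Neighborhood -> ClassSize
Condition 1 (no descendant of Tutoring in the set): holds — descendants of Tutoring are {Attendance, ClassSize, Motivation, PeerGroup}; none are in {Neighborhood}.
Condition 2 (every backdoor path blocked by {Neighborhood}):
  P1: blocked at fork node Neighborhood ∈ conditioning set.
{Neighborhood} satisfies the backdoor criterion.

Yes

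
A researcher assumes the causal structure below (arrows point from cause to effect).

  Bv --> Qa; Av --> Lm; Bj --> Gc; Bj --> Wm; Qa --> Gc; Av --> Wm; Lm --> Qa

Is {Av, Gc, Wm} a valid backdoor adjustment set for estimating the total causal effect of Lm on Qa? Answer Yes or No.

Backdoor paths from Lm to Qa (paths whose first edge points into Lm):
  P1: Lm <- Av -> Wm <- Bj -> Gc <- Qa
Condition 1 (no descendant of Lm in the set): FAILS — Gc is a descendant of Lm.
Condition 2 (every backdoor path blocked by {Av, Gc, Wm}):
  P1: blocked at fork node Av ∈ conditioning set.
{Av, Gc, Wm} does not satisfy the backdoor criterion.

No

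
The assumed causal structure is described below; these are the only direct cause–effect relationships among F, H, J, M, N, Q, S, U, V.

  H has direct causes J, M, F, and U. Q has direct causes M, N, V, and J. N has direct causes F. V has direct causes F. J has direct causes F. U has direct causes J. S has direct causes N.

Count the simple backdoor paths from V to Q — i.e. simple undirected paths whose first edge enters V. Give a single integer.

A backdoor path from V to Q is any simple undirected path whose first edge points into V (i.e. leaves V via a parent).
Parents of V: {F}.
Enumerating:
  P1: V <- F -> N -> Q
  P2: V <- F -> J -> U -> H <- M -> Q
  P3: V <- F -> J -> H <- M -> Q
  P4: V <- F -> J -> Q
  P5: V <- F -> H <- J -> Q
  P6: V <- F -> H <- M -> Q
  P7: V <- F -> H <- U <- J -> Q
That exhausts the simple backdoor paths. Count: 7.

7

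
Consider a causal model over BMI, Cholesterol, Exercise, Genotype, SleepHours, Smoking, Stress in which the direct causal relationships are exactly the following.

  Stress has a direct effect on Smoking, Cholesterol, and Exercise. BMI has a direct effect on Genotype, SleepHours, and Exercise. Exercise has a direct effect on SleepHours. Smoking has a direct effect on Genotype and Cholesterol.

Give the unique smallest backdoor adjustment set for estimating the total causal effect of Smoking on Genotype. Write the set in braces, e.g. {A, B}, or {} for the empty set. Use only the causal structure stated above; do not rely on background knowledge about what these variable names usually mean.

Variables eligible for adjustment (non-descendants of Smoking, excluding Smoking and Genotype): {BMI, Exercise, SleepHours, Stress}.
Backdoor paths from Smoking to Genotype:
  P1: Smoking <- Stress -> Exercise <- BMI -> Genotype
  P2: Smoking <- Stress -> Exercise -> SleepHours <- BMI -> Genotype
Each backdoor path contains an unconditioned collider, so every path is already blocked with the empty conditioning set:
  P1: blocked at collider Exercise (neither it nor any descendant is in the conditioning set).
  P2: blocked at collider SleepHours (neither it nor any descendant is in the conditioning set).
The empty set is therefore the unique smallest valid set.

{}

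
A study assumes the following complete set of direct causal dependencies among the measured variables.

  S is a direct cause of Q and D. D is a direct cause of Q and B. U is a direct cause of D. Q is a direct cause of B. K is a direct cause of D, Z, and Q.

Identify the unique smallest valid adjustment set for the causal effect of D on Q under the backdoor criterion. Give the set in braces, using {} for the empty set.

Variables eligible for adjustment (non-descendants of D, excluding D and Q): {K, S, U, Z}.
Backdoor paths from D to Q:
  P1: D <- K -> Q
  P2: D <- S -> Q
The empty set is not sufficient: P1 (D <- K -> Q) has no collider blocking it and no conditioned non-collider, so it is open.
Try {K, S}:
  P1: blocked at fork node K ∈ conditioning set.
  P2: blocked at fork node S ∈ conditioning set.
{K, S} contains no descendant of D and blocks every backdoor path.
Every element of {K, S} is needed (dropping K leaves P1 open; dropping S leaves P2 open), so no proper subset is valid.
Among all size-2 subsets of the eligible variables, only {K, S} blocks every backdoor path, so it is the unique smallest valid adjustment set.

{K, S}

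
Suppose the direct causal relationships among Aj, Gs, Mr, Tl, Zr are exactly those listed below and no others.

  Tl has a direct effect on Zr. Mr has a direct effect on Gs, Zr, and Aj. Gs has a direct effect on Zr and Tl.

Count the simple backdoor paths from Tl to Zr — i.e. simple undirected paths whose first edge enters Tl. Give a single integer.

2

A backdoor path from Tl to Zr is any simple undirected path whose first edge points into Tl (i.e. leaves Tl via a parent).
Parents of Tl: {Gs}.
Enumerating:
  P1: Tl <- Gs <- Mr -> Zr
  P2: Tl <- Gs -> Zr
That exhausts the simple backdoor paths. Count: 2.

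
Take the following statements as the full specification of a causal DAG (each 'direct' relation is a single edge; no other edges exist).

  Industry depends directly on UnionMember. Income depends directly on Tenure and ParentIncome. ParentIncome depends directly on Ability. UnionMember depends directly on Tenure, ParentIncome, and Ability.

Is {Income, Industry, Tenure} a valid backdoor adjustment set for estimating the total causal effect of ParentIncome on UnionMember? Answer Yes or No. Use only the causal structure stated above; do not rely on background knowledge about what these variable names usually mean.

No

Backdoor paths from ParentIncome to UnionMember (paths whose first edge points into ParentIncome):
  P1: ParentIncome <- Ability -> UnionMember
Condition 1 (no descendant of ParentIncome in the set): FAILS — Income and Industry are descendants of ParentIncome.
Condition 2 (every backdoor path blocked by {Income, Industry, Tenure}):
  P1: open — no interior node is in the conditioning set.
{Income, Industry, Tenure} does not satisfy the backdoor criterion.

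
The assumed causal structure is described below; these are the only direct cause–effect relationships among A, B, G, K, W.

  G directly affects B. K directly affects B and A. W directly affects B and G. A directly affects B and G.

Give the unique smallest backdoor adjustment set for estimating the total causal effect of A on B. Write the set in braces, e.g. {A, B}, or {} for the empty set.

{K}

Variables eligible for adjustment (non-descendants of A, excluding A and B): {K, W}.
Backdoor paths from A to B:
  P1: A <- K -> B
The empty set is not sufficient: P1 (A <- K -> B) has no collider blocking it and no conditioned non-collider, so it is open.
Try {K}:
  P1: blocked at fork node K ∈ conditioning set.
{K} contains no descendant of A and blocks every backdoor path.
No other singleton works — e.g. {W} leaves P1 open — so {K} is the unique smallest valid adjustment set.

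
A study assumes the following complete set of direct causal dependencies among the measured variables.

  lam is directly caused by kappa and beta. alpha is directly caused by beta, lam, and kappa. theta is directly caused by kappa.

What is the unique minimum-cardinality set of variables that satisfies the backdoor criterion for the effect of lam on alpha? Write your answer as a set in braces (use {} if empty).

Variables eligible for adjustment (non-descendants of lam, excluding lam and alpha): {beta, kappa, theta}.
Backdoor paths from lam to alpha:
  P1: lam <- kappa -> alpha
  P2: lam <- beta -> alpha
The empty set is not sufficient: P1 (lam <- kappa -> alpha) has no collider blocking it and no conditioned non-collider, so it is open.
Try {beta, kappa}:
  P1: blocked at fork node kappa ∈ conditioning set.
  P2: blocked at fork node beta ∈ conditioning set.
{beta, kappa} contains no descendant of lam and blocks every backdoor path.
Every element of {beta, kappa} is needed (dropping beta leaves P2 open; dropping kappa leaves P1 open), so no proper subset is valid.
Among all size-2 subsets of the eligible variables, only {beta, kappa} blocks every backdoor path, so it is the unique smallest valid adjustment set.

{beta, kappa}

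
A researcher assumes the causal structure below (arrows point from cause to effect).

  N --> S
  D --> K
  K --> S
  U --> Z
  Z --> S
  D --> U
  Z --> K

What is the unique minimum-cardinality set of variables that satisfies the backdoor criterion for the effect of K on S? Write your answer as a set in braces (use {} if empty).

Variables eligible for adjustment (non-descendants of K, excluding K and S): {D, N, U, Z}.
Backdoor paths from K to S:
  P1: K <- D -> U -> Z -> S
  P2: K <- Z -> S
The empty set is not sufficient: P1 (K <- D -> U -> Z -> S) has no collider blocking it and no conditioned non-collider, so it is open.
Try {Z}:
  P1: blocked at chain node Z ∈ conditioning set.
  P2: blocked at fork node Z ∈ conditioning set.
{Z} contains no descendant of K and blocks every backdoor path.
No other singleton works — e.g. {D} leaves P2 open — so {Z} is the unique smallest valid adjustment set.

{Z}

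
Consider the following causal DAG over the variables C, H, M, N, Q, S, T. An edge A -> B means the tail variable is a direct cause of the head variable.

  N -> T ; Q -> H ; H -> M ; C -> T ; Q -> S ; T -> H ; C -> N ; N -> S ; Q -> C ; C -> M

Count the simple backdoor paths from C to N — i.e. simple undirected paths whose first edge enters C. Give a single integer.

A backdoor path from C to N is any simple undirected path whose first edge points into C (i.e. leaves C via a parent).
Parents of C: {Q}.
Enumerating:
  P1: C <- Q -> H <- T <- N
  P2: C <- Q -> S <- N
That exhausts the simple backdoor paths. Count: 2.

2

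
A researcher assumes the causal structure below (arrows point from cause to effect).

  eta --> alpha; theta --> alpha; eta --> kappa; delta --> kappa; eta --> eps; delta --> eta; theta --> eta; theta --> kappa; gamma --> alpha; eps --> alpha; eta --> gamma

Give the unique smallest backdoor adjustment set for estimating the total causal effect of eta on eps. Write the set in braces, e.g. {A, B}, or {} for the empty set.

Variables eligible for adjustment (non-descendants of eta, excluding eta and eps): {delta, theta}.
Backdoor paths from eta to eps:
  P1: eta <- theta -> alpha <- eps
  P2: eta <- delta -> kappa <- theta -> alpha <- eps
Each backdoor path contains an unconditioned collider, so every path is already blocked with the empty conditioning set:
  P1: blocked at collider alpha (neither it nor any descendant is in the conditioning set).
  P2: blocked at collider kappa (neither it nor any descendant is in the conditioning set).
The empty set is therefore the unique smallest valid set.

{}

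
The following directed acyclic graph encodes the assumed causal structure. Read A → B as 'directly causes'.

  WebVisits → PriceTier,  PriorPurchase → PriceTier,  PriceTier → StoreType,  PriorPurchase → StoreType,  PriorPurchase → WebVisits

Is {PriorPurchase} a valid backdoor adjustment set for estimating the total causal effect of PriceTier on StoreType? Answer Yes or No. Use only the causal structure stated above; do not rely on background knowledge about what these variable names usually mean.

Backdoor paths from PriceTier to StoreType (paths whose first edge points into PriceTier):
  P1: PriceTier <- PriorPurchase -> StoreType
  P2: PriceTier <- WebVisits <- PriorPurchase -> StoreType
Condition 1 (no descendant of PriceTier in the set): holds — descendants of PriceTier are {StoreType}; none are in {PriorPurchase}.
Condition 2 (every backdoor path blocked by {PriorPurchase}):
  P1: blocked at fork node PriorPurchase ∈ conditioning set.
  P2: blocked at fork node PriorPurchase ∈ conditioning set.
{PriorPurchase} satisfies the backdoor criterion.

Yes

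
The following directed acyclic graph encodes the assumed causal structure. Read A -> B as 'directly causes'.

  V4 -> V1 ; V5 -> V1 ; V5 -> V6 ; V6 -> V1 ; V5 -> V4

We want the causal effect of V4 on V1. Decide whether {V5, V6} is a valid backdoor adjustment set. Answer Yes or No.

Yes

Backdoor paths from V4 to V1 (paths whose first edge points into V4):
  P1: V4 <- V5 -> V6 -> V1
  P2: V4 <- V5 -> V1
Condition 1 (no descendant of V4 in the set): holds — descendants of V4 are {V1}; none are in {V5, V6}.
Condition 2 (every backdoor path blocked by {V5, V6}):
  P1: blocked at fork node V5 ∈ conditioning set.
  P2: blocked at fork node V5 ∈ conditioning set.
{V5, V6} satisfies the backdoor criterion.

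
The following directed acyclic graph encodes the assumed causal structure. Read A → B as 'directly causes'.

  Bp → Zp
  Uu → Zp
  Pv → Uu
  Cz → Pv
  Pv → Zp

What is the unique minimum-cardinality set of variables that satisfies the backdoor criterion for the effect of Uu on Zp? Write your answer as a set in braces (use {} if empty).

Variables eligible for adjustment (non-descendants of Uu, excluding Uu and Zp): {Bp, Cz, Pv}.
Backdoor paths from Uu to Zp:
  P1: Uu <- Pv -> Zp
The empty set is not sufficient: P1 (Uu <- Pv -> Zp) has no collider blocking it and no conditioned non-collider, so it is open.
Try {Pv}:
  P1: blocked at fork node Pv ∈ conditioning set.
{Pv} contains no descendant of Uu and blocks every backdoor path.
No other singleton works — e.g. {Cz} leaves P1 open — so {Pv} is the unique smallest valid adjustment set.

{Pv}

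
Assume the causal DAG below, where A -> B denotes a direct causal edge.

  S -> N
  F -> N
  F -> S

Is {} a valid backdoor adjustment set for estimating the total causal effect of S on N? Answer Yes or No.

No

Backdoor paths from S to N (paths whose first edge points into S):
  P1: S <- F -> N
Condition 1 (no descendant of S in the set): holds — descendants of S are {N}; none are in {}.
Condition 2 (every backdoor path blocked by {}):
  P1: open — no interior node is in the conditioning set.
{} does not satisfy the backdoor criterion.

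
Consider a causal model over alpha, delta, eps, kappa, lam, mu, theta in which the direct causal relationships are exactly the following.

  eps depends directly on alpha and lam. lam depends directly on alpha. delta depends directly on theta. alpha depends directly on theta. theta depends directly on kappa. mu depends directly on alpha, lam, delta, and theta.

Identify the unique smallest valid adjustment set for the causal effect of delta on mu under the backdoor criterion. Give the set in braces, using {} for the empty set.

{theta}

Variables eligible for adjustment (non-descendants of delta, excluding delta and mu): {alpha, eps, kappa, lam, theta}.
Backdoor paths from delta to mu:
  P1: delta <- theta -> alpha -> lam -> mu
  P2: delta <- theta -> alpha -> mu
  P3: delta <- theta -> alpha -> eps <- lam -> mu
  P4: delta <- theta -> mu
The empty set is not sufficient: P1 (delta <- theta -> alpha -> lam -> mu) has no collider blocking it and no conditioned non-collider, so it is open.
Try {theta}:
  P1: blocked at fork node theta ∈ conditioning set.
  P2: blocked at fork node theta ∈ conditioning set.
  P3: blocked at fork node theta ∈ conditioning set.
  P4: blocked at fork node theta ∈ conditioning set.
{theta} contains no descendant of delta and blocks every backdoor path.
No other singleton works — e.g. {kappa} leaves P1 open — so {theta} is the unique smallest valid adjustment set.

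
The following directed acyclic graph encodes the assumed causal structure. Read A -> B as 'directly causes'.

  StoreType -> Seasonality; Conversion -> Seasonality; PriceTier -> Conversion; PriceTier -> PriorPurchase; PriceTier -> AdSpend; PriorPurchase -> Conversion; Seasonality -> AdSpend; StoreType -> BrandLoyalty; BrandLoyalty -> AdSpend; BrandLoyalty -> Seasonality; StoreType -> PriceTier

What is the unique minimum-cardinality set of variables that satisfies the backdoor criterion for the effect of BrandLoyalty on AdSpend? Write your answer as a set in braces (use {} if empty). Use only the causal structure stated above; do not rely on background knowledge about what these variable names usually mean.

Variables eligible for adjustment (non-descendants of BrandLoyalty, excluding BrandLoyalty and AdSpend): {Conversion, PriceTier, PriorPurchase, StoreType}.
Backdoor paths from BrandLoyalty to AdSpend:
  P1: BrandLoyalty <- StoreType -> PriceTier -> PriorPurchase -> Conversion -> Seasonality -> AdSpend
  P2: BrandLoyalty <- StoreType -> PriceTier -> Conversion -> Seasonality -> AdSpend
  P3: BrandLoyalty <- StoreType -> PriceTier -> AdSpend
  P4: BrandLoyalty <- StoreType -> Seasonality <- Conversion <- PriceTier -> AdSpend
  P5: BrandLoyalty <- StoreType -> Seasonality <- Conversion <- PriorPurchase <- PriceTier -> AdSpend
  P6: BrandLoyalty <- StoreType -> Seasonality -> AdSpend
The empty set is not sufficient: P1 (BrandLoyalty <- StoreType -> PriceTier -> PriorPurchase -> Conversion -> Seasonality -> AdSpend) has no collider blocking it and no conditioned non-collider, so it is open.
Try {StoreType}:
  P1: blocked at fork node StoreType ∈ conditioning set.
  P2: blocked at fork node StoreType ∈ conditioning set.
  P3: blocked at fork node StoreType ∈ conditioning set.
  P4: blocked at fork node StoreType ∈ conditioning set.
  P5: blocked at fork node StoreType ∈ conditioning set.
  P6: blocked at fork node StoreType ∈ conditioning set.
{StoreType} contains no descendant of BrandLoyalty and blocks every backdoor path.
No other singleton works — e.g. {PriceTier} leaves P6 open — so {StoreType} is the unique smallest valid adjustment set.

{StoreType}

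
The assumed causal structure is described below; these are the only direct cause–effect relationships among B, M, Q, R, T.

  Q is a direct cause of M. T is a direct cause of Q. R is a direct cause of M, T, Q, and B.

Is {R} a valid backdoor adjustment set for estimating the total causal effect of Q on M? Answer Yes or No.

Yes

Backdoor paths from Q to M (paths whose first edge points into Q):
  P1: Q <- R -> M
  P2: Q <- T <- R -> M
Condition 1 (no descendant of Q in the set): holds — descendants of Q are {M}; none are in {R}.
Condition 2 (every backdoor path blocked by {R}):
  P1: blocked at fork node R ∈ conditioning set.
  P2: blocked at fork node R ∈ conditioning set.
{R} satisfies the backdoor criterion.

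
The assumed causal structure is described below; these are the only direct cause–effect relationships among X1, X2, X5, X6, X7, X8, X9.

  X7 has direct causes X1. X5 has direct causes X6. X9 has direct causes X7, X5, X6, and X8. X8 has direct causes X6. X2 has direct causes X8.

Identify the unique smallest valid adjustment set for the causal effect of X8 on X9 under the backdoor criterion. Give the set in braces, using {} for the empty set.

{X6}

Variables eligible for adjustment (non-descendants of X8, excluding X8 and X9): {X1, X5, X6, X7}.
Backdoor paths from X8 to X9:
  P1: X8 <- X6 -> X5 -> X9
  P2: X8 <- X6 -> X9
The empty set is not sufficient: P1 (X8 <- X6 -> X5 -> X9) has no collider blocking it and no conditioned non-collider, so it is open.
Try {X6}:
  P1: blocked at fork node X6 ∈ conditioning set.
  P2: blocked at fork node X6 ∈ conditioning set.
{X6} contains no descendant of X8 and blocks every backdoor path.
No other singleton works — e.g. {X5} leaves P2 open — so {X6} is the unique smallest valid adjustment set.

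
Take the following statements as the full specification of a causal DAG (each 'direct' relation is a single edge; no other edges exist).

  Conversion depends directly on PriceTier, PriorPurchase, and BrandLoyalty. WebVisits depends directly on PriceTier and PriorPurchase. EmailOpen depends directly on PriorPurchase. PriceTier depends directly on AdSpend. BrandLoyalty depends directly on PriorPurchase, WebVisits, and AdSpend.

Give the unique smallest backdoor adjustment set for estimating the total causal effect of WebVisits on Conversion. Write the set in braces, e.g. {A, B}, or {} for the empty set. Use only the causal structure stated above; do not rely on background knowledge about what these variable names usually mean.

{PriceTier, PriorPurchase}

Variables eligible for adjustment (non-descendants of WebVisits, excluding WebVisits and Conversion): {AdSpend, EmailOpen, PriceTier, PriorPurchase}.
Backdoor paths from WebVisits to Conversion:
  P1: WebVisits <- PriorPurchase -> BrandLoyalty <- AdSpend -> PriceTier -> Conversion
  P2: WebVisits <- PriorPurchase -> BrandLoyalty -> Conversion
  P3: WebVisits <- PriorPurchase -> Conversion
  P4: WebVisits <- PriceTier <- AdSpend -> BrandLoyalty <- PriorPurchase -> Conversion
  P5: WebVisits <- PriceTier <- AdSpend -> BrandLoyalty -> Conversion
  P6: WebVisits <- PriceTier -> Conversion
The empty set is not sufficient: P2 (WebVisits <- PriorPurchase -> BrandLoyalty -> Conversion) has no collider blocking it and no conditioned non-collider, so it is open.
Try {PriceTier, PriorPurchase}:
  P1: blocked at fork node PriorPurchase ∈ conditioning set.
  P2: blocked at fork node PriorPurchase ∈ conditioning set.
  P3: blocked at fork node PriorPurchase ∈ conditioning set.
  P4: blocked at chain node PriceTier ∈ conditioning set.
  P5: blocked at chain node PriceTier ∈ conditioning set.
  P6: blocked at fork node PriceTier ∈ conditioning set.
{PriceTier, PriorPurchase} contains no descendant of WebVisits and blocks every backdoor path.
Every element of {PriceTier, PriorPurchase} is needed (dropping PriceTier leaves P5 open; dropping PriorPurchase leaves P2 open), so no proper subset is valid.
Among all size-2 subsets of the eligible variables, only {PriceTier, PriorPurchase} blocks every backdoor path, so it is the unique smallest valid adjustment set.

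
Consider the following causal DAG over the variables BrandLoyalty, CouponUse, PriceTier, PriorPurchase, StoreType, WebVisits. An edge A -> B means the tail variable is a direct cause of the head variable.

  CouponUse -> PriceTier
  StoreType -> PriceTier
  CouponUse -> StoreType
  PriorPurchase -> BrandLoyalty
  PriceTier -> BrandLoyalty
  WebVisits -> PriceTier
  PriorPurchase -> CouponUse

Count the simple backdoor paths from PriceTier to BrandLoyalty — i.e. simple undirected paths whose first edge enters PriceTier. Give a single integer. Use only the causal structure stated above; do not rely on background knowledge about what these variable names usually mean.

A backdoor path from PriceTier to BrandLoyalty is any simple undirected path whose first edge points into PriceTier (i.e. leaves PriceTier via a parent).
Parents of PriceTier: {CouponUse, StoreType, WebVisits}.
Enumerating:
  P1: PriceTier <- CouponUse <- PriorPurchase -> BrandLoyalty
  P2: PriceTier <- StoreType <- CouponUse <- PriorPurchase -> BrandLoyalty
That exhausts the simple backdoor paths. Count: 2.

2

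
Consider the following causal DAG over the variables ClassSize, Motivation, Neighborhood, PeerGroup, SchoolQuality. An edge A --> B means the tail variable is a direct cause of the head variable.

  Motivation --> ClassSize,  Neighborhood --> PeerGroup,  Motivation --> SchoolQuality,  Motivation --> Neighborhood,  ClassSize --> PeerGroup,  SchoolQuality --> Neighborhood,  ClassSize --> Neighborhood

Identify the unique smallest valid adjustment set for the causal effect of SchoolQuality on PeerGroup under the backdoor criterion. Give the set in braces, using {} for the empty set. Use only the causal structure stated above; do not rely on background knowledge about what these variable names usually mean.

Variables eligible for adjustment (non-descendants of SchoolQuality, excluding SchoolQuality and PeerGroup): {ClassSize, Motivation}.
Backdoor paths from SchoolQuality to PeerGroup:
  P1: SchoolQuality <- Motivation -> ClassSize -> Neighborhood -> PeerGroup
  P2: SchoolQuality <- Motivation -> ClassSize -> PeerGroup
  P3: SchoolQuality <- Motivation -> Neighborhood <- ClassSize -> PeerGroup
  P4: SchoolQuality <- Motivation -> Neighborhood -> PeerGroup
The empty set is not sufficient: P1 (SchoolQuality <- Motivation -> ClassSize -> Neighborhood -> PeerGroup) has no collider blocking it and no conditioned non-collider, so it is open.
Try {Motivation}:
  P1: blocked at fork node Motivation ∈ conditioning set.
  P2: blocked at fork node Motivation ∈ conditioning set.
  P3: blocked at fork node Motivation ∈ conditioning set.
  P4: blocked at fork node Motivation ∈ conditioning set.
{Motivation} contains no descendant of SchoolQuality and blocks every backdoor path.
No other singleton works — e.g. {ClassSize} leaves P4 open — so {Motivation} is the unique smallest valid adjustment set.

{Motivation}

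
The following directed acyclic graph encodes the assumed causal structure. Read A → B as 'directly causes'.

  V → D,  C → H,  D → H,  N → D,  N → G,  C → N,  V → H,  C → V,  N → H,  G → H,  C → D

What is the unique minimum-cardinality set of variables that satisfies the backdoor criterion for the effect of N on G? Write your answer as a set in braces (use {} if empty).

Variables eligible for adjustment (non-descendants of N, excluding N and G): {C, V}.
Backdoor paths from N to G:
  P1: N <- C -> V -> D -> H <- G
  P2: N <- C -> V -> H <- G
  P3: N <- C -> D <- V -> H <- G
  P4: N <- C -> D -> H <- G
  P5: N <- C -> H <- G
Each backdoor path contains an unconditioned collider, so every path is already blocked with the empty conditioning set:
  P1: blocked at collider H (neither it nor any descendant is in the conditioning set).
  P2: blocked at collider H (neither it nor any descendant is in the conditioning set).
  P3: blocked at collider D (neither it nor any descendant is in the conditioning set).
  P4: blocked at collider H (neither it nor any descendant is in the conditioning set).
  P5: blocked at collider H (neither it nor any descendant is in the conditioning set).
The empty set is therefore the unique smallest valid set.

{}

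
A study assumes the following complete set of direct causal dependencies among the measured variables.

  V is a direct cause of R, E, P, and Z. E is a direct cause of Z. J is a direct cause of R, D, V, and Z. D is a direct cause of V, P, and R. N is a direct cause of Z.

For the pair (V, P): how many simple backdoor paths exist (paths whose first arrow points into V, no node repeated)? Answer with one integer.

A backdoor path from V to P is any simple undirected path whose first edge points into V (i.e. leaves V via a parent).
Parents of V: {D, J}.
Enumerating:
  P1: V <- J -> D -> P
  P2: V <- J -> R <- D -> P
  P3: V <- D -> P
That exhausts the simple backdoor paths. Count: 3.

3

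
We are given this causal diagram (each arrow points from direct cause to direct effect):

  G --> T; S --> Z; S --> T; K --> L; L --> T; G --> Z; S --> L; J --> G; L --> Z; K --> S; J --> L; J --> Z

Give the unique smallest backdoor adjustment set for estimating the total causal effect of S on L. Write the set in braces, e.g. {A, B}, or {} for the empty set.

Variables eligible for adjustment (non-descendants of S, excluding S and L): {G, J, K}.
Backdoor paths from S to L:
  P1: S <- K -> L
The empty set is not sufficient: P1 (S <- K -> L) has no collider blocking it and no conditioned non-collider, so it is open.
Try {K}:
  P1: blocked at fork node K ∈ conditioning set.
{K} contains no descendant of S and blocks every backdoor path.
No other singleton works — e.g. {J} leaves P1 open — so {K} is the unique smallest valid adjustment set.

{K}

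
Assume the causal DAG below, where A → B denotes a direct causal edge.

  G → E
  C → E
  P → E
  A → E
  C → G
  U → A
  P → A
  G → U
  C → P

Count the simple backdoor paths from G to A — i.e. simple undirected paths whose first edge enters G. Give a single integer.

4

A backdoor path from G to A is any simple undirected path whose first edge points into G (i.e. leaves G via a parent).
Parents of G: {C}.
Enumerating:
  P1: G <- C -> P -> A
  P2: G <- C -> P -> E <- A
  P3: G <- C -> E <- P -> A
  P4: G <- C -> E <- A
That exhausts the simple backdoor paths. Count: 4.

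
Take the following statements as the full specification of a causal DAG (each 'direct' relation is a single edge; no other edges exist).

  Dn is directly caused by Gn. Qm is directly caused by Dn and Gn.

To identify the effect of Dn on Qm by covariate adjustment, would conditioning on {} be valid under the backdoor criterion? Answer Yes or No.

Backdoor paths from Dn to Qm (paths whose first edge points into Dn):
  P1: Dn <- Gn -> Qm
Condition 1 (no descendant of Dn in the set): holds — descendants of Dn are {Qm}; none are in {}.
Condition 2 (every backdoor path blocked by {}):
  P1: open — no interior node is in the conditioning set.
{} does not satisfy the backdoor criterion.

No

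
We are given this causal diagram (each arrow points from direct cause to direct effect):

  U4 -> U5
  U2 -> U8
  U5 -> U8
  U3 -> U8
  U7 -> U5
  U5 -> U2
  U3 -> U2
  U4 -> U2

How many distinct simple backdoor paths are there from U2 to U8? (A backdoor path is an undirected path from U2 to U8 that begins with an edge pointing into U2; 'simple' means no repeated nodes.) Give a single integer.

A backdoor path from U2 to U8 is any simple undirected path whose first edge points into U2 (i.e. leaves U2 via a parent).
Parents of U2: {U3, U4, U5}.
Enumerating:
  P1: U2 <- U4 -> U5 -> U8
  P2: U2 <- U5 -> U8
  P3: U2 <- U3 -> U8
That exhausts the simple backdoor paths. Count: 3.

3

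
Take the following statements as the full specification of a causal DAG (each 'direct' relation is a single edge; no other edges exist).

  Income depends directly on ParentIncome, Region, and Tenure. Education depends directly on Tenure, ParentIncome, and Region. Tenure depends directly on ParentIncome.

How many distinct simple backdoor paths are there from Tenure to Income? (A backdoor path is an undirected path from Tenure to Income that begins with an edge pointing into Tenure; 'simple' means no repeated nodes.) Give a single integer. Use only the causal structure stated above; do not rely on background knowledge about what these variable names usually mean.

2

A backdoor path from Tenure to Income is any simple undirected path whose first edge points into Tenure (i.e. leaves Tenure via a parent).
Parents of Tenure: {ParentIncome}.
Enumerating:
  P1: Tenure <- ParentIncome -> Education <- Region -> Income
  P2: Tenure <- ParentIncome -> Income
That exhausts the simple backdoor paths. Count: 2.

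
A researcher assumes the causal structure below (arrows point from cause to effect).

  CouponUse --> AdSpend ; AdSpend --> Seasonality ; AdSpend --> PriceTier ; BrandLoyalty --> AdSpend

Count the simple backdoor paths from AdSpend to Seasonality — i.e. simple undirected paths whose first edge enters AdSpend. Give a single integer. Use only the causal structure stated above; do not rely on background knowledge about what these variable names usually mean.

A backdoor path from AdSpend to Seasonality is any simple undirected path whose first edge points into AdSpend (i.e. leaves AdSpend via a parent).
Parents of AdSpend: {BrandLoyalty, CouponUse}.
No simple path from any parent of AdSpend reaches Seasonality without revisiting AdSpend, so there are no backdoor paths.

0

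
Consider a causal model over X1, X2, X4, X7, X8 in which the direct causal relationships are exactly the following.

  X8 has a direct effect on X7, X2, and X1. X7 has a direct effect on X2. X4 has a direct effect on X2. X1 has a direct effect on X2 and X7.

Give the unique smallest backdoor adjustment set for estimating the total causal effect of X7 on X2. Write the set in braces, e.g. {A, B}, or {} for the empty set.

Variables eligible for adjustment (non-descendants of X7, excluding X7 and X2): {X1, X4, X8}.
Backdoor paths from X7 to X2:
  P1: X7 <- X8 -> X1 -> X2
  P2: X7 <- X8 -> X2
  P3: X7 <- X1 <- X8 -> X2
  P4: X7 <- X1 -> X2
The empty set is not sufficient: P1 (X7 <- X8 -> X1 -> X2) has no collider blocking it and no conditioned non-collider, so it is open.
Try {X1, X8}:
  P1: blocked at fork node X8 ∈ conditioning set.
  P2: blocked at fork node X8 ∈ conditioning set.
  P3: blocked at chain node X1 ∈ conditioning set.
  P4: blocked at fork node X1 ∈ conditioning set.
{X1, X8} contains no descendant of X7 and blocks every backdoor path.
Every element of {X1, X8} is needed (dropping X1 leaves P4 open; dropping X8 leaves P2 open), so no proper subset is valid.
Among all size-2 subsets of the eligible variables, only {X1, X8} blocks every backdoor path, so it is the unique smallest valid adjustment set.

{X1, X8}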